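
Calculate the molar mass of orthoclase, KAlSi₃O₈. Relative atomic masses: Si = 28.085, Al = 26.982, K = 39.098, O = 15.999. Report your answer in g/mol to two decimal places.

M = 1*39.098 + 1*26.982 + 3*28.085 + 8*15.999

278.33 g/mol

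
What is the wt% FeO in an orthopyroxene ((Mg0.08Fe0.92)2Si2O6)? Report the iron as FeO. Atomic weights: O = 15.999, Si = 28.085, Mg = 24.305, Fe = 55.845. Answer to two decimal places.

M((Mg0.08Fe0.92)2Si2O6) = 258.808 g/mol; M(FeO) = 71.844 g/mol.
Moles FeO per formula unit = 1.84 Fe ÷ 1 = 1.8400.
FeO fraction = (1.8400 × 71.844) / 258.808 = 132.193/258.808 = 0.5108.

51.08 wt%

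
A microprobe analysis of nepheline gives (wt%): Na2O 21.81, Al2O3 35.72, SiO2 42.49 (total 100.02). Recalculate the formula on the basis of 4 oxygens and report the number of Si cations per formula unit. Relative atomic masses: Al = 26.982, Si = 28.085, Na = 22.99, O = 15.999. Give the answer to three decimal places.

21.81 wt% Na2O ÷ 61.979 g/mol = 0.35189 mol, giving 0.70378 Na and 0.35189 O.
35.72 wt% Al2O3 ÷ 101.961 g/mol = 0.35033 mol, giving 0.70066 Al and 1.05099 O.
42.49 wt% SiO2 ÷ 60.083 g/mol = 0.70719 mol, giving 0.70719 Si and 1.41438 O.
Oxygen sums to 2.81726; scaling by 4/2.81726 = 1.41982 puts the formula on 4 O.
Si: 0.70719 × 1.41982 = 1.004 atoms per formula unit.

1.004 Si apfu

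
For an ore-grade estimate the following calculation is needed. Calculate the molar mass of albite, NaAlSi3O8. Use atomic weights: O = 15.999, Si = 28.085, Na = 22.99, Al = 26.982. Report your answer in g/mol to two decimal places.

M = 1(22.99) + 1(26.982) + 3(28.085) + 8(15.999)

262.22 g/mol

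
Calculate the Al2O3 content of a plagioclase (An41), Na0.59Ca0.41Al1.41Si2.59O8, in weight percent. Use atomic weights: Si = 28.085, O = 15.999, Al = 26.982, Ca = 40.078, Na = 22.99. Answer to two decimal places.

26.74 wt%

Molar mass of Na0.59Ca0.41Al1.41Si2.59O8 = 0.59*22.99 + 0.41*40.078 + 1.41*26.982 + 2.59*28.085 + 8*15.999 = 268.773 g/mol.
Each formula unit contains 1.41 Al, equivalent to 1.41/2 = 0.7050 mol Al2O3.
M(Al2O3) = 2×26.982 + 3×15.999 = 101.961 g/mol.
Mass of Al2O3 per formula unit = 0.7050 × 101.961 = 71.883 g.
Al2O3 wt% = 71.883 / 268.773 × 100 = 26.74%.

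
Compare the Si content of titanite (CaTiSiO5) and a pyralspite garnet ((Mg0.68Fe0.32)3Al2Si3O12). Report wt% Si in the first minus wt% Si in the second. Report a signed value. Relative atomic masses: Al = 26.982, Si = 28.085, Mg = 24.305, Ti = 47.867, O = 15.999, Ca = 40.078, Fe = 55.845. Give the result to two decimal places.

-5.11 percentage points

M(CaTiSiO5) = 196.025 g/mol, so wt% Si = 28.085/196.025 × 100 = 14.33%.
M((Mg0.68Fe0.32)3Al2Si3O12) = 433.400 g/mol, so wt% Si = 84.255/433.400 × 100 = 19.44%.
14.33 − 19.44 = -5.11 pp.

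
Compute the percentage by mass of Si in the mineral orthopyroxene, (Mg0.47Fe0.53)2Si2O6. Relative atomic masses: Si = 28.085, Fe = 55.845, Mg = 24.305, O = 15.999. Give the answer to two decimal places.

23.98 weight percent

Formula mass = 0.94·24.305 + 1.06·55.845 + 2·28.085 + 6·15.999 = 234.206 g/mol, of which 56.170 g is Si.
So Si makes up 56.170/234.206 = 0.2398 of the mass, i.e. 23.98%.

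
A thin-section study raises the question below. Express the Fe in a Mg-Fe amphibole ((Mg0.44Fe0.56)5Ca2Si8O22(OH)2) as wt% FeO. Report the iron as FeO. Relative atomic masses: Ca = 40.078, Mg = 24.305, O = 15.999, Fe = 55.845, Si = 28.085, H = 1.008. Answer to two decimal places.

22.33 wt%

M((Mg0.44Fe0.56)5Ca2Si8O22(OH)2) = 900.665 g/mol; M(FeO) = 71.844 g/mol.
Moles FeO per formula unit = 2.80 Fe ÷ 1 = 2.8000.
FeO fraction = (2.8000 × 71.844) / 900.665 = 201.163/900.665 = 0.2233.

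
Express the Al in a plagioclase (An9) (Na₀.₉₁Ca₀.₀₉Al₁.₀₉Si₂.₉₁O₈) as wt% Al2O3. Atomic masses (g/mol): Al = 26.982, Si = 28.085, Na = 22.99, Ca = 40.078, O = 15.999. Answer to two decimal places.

Formula mass = 263.658 g/mol.
1.09 Al → 0.5450 mol Al2O3 per formula unit; M(Al2O3) = 101.961, so Al2O3 mass = 55.569 g.
55.569/263.658 × 100 = 21.08 wt%.

21.08 wt%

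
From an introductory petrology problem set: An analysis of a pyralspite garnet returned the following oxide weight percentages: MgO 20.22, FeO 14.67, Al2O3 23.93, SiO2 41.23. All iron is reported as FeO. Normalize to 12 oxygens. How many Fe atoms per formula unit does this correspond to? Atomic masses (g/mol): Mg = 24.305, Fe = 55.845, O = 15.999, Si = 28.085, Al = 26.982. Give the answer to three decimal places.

20.22 wt% MgO ÷ 40.304 g/mol = 0.50169 mol, giving 0.50169 Mg and 0.50169 O.
14.67 wt% FeO ÷ 71.844 g/mol = 0.20419 mol, giving 0.20419 Fe and 0.20419 O.
23.93 wt% Al2O3 ÷ 101.961 g/mol = 0.23470 mol, giving 0.46940 Al and 0.70410 O.
41.23 wt% SiO2 ÷ 60.083 g/mol = 0.68622 mol, giving 0.68622 Si and 1.37244 O.
Oxygen sums to 2.78242; scaling by 12/2.78242 = 4.31279 puts the formula on 12 O.
Fe: 0.20419 × 4.31279 = 0.881 atoms per formula unit.

0.881 Fe apfu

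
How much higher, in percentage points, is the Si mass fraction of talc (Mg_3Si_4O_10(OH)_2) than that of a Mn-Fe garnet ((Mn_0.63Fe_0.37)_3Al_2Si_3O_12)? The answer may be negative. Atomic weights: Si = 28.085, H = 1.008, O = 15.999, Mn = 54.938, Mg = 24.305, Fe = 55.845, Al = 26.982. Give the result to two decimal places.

12.63 percentage points

Si in Mg_3Si_4O_10(OH)_2: molar mass 379.259 g/mol; 4×28.085 = 112.340 g → 29.62 wt%.
Si in (Mn_0.63Fe_0.37)_3Al_2Si_3O_12: molar mass 496.028 g/mol; 3×28.085 = 84.255 g → 16.99 wt%.
Difference = 29.62 − 16.99 = 12.63 percentage points.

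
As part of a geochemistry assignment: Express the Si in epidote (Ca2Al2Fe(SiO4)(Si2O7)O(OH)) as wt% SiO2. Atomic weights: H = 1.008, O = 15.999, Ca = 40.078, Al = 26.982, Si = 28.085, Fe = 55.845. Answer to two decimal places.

37.30 wt%

Formula mass = 483.215 g/mol.
3 Si → 3.0000 mol SiO2 per formula unit; M(SiO2) = 60.083, so SiO2 mass = 180.249 g.
180.249/483.215 × 100 = 37.30 wt%.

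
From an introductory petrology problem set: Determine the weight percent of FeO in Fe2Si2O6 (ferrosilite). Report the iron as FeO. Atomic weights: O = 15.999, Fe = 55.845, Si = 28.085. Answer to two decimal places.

54.46 wt%

Formula mass = 263.854 g/mol.
2 Fe → 2.0000 mol FeO per formula unit; M(FeO) = 71.844, so FeO mass = 143.688 g.
143.688/263.854 × 100 = 54.46 wt%.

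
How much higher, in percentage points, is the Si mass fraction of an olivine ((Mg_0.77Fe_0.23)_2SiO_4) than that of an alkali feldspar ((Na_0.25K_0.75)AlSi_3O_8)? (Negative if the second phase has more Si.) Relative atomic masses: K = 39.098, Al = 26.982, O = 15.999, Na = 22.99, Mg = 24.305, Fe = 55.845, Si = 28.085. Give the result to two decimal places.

M((Mg_0.77Fe_0.23)_2SiO_4) = 155.199 g/mol, so wt% Si = 28.085/155.199 × 100 = 18.10%.
M((Na_0.25K_0.75)AlSi_3O_8) = 274.300 g/mol, so wt% Si = 84.255/274.300 × 100 = 30.72%.
18.10 − 30.72 = -12.62 pp.

-12.62 percentage points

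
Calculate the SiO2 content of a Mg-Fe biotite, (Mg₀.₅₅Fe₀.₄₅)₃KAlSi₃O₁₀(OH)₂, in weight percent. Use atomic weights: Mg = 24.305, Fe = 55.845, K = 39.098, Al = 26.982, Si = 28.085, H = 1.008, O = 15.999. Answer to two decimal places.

Formula mass = 459.833 g/mol.
3 Si → 3.0000 mol SiO2 per formula unit; M(SiO2) = 60.083, so SiO2 mass = 180.249 g.
180.249/459.833 × 100 = 39.20 wt%.

39.20 wt%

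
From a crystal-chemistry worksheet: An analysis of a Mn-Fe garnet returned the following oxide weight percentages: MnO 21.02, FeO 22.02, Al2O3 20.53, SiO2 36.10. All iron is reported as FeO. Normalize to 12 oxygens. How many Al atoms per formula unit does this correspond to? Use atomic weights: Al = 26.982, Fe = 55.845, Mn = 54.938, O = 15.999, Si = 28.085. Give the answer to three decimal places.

2.006 Al apfu

21.02 wt% MnO ÷ 70.937 g/mol = 0.29632 mol, giving 0.29632 Mn and 0.29632 O.
22.02 wt% FeO ÷ 71.844 g/mol = 0.30650 mol, giving 0.30650 Fe and 0.30650 O.
20.53 wt% Al2O3 ÷ 101.961 g/mol = 0.20135 mol, giving 0.40270 Al and 0.60405 O.
36.10 wt% SiO2 ÷ 60.083 g/mol = 0.60084 mol, giving 0.60084 Si and 1.20168 O.
Oxygen sums to 2.40855; scaling by 12/2.40855 = 4.98225 puts the formula on 12 O.
Al: 0.40270 × 4.98225 = 2.006 atoms per formula unit.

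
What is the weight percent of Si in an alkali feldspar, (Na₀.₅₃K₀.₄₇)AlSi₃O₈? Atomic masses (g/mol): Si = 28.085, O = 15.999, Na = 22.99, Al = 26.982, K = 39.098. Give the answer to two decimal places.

31.23 mass %

Molar mass of (Na₀.₅₃K₀.₄₇)AlSi₃O₈: 0.53*22.99 + 0.47*39.098 + 1*26.982 + 3*28.085 + 8*15.999 = 269.790 g/mol.
Mass of Si per formula unit: 3 × 28.085 = 84.255 g.
Weight fraction Si = 84.255 / 269.790 = 0.3123.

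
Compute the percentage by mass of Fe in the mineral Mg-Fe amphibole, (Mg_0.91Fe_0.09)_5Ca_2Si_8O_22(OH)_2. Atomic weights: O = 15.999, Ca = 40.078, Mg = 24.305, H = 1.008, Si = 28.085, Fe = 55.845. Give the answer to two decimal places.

M((Mg_0.91Fe_0.09)_5Ca_2Si_8O_22(OH)_2) = 826.546 g/mol.
Fe contributes 0.45 × 55.845 = 25.130 g per mole.
25.130/826.546 = 0.0304 → 3.04%.

3.04 weight percent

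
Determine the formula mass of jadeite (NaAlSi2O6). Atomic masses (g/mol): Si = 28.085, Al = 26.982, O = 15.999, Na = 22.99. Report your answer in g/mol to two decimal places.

The formula mass is the sum 1·22.99 + 1·26.982 + 2·28.085 + 6·15.999.

202.14 g/mol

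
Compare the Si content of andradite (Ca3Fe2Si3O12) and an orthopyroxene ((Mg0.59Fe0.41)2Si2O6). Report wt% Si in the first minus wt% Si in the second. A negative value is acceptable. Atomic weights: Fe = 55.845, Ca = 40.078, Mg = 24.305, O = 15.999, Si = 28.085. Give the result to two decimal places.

M(Ca3Fe2Si3O12) = 508.167 g/mol, so wt% Si = 84.255/508.167 × 100 = 16.58%.
M((Mg0.59Fe0.41)2Si2O6) = 226.637 g/mol, so wt% Si = 56.170/226.637 × 100 = 24.78%.
16.58 − 24.78 = -8.20 pp.

-8.20 percentage points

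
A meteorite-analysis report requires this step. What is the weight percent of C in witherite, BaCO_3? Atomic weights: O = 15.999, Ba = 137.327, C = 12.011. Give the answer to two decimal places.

6.09 mass %

Formula mass = 1·137.327 + 1·12.011 + 3·15.999 = 197.335 g/mol, of which 12.011 g is C.
So C makes up 12.011/197.335 = 0.0609 of the mass, i.e. 6.09%.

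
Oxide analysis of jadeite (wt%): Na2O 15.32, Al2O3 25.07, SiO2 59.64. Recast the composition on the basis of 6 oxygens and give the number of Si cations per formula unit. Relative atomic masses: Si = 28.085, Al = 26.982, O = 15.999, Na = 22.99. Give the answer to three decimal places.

15.32 wt% Na2O ÷ 61.979 g/mol = 0.24718 mol, giving 0.49436 Na and 0.24718 O.
25.07 wt% Al2O3 ÷ 101.961 g/mol = 0.24588 mol, giving 0.49176 Al and 0.73764 O.
59.64 wt% SiO2 ÷ 60.083 g/mol = 0.99263 mol, giving 0.99263 Si and 1.98526 O.
Oxygen sums to 2.97008; scaling by 6/2.97008 = 2.02015 puts the formula on 6 O.
Si: 0.99263 × 2.02015 = 2.005 atoms per formula unit.

2.005 Si apfu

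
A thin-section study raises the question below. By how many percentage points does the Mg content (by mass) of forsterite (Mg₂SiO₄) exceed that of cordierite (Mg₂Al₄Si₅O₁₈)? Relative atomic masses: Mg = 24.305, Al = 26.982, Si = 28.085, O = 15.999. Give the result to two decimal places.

M(Mg₂SiO₄) = 140.691 g/mol, so wt% Mg = 48.610/140.691 × 100 = 34.55%.
M(Mg₂Al₄Si₅O₁₈) = 584.945 g/mol, so wt% Mg = 48.610/584.945 × 100 = 8.31%.
34.55 − 8.31 = 26.24 pp.

26.24 percentage points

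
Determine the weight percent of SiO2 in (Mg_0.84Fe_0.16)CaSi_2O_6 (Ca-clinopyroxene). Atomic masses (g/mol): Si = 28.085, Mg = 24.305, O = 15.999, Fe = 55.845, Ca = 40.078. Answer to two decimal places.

M((Mg_0.84Fe_0.16)CaSi_2O_6) = 221.593 g/mol; M(SiO2) = 60.083 g/mol.
Moles SiO2 per formula unit = 2 Si ÷ 1 = 2.0000.
SiO2 fraction = (2.0000 × 60.083) / 221.593 = 120.166/221.593 = 0.5423.

54.23 wt%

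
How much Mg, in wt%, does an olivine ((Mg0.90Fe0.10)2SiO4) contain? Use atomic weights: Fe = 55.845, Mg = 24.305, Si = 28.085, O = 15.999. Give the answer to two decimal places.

29.76 wt%

Formula mass = 1.80*24.305 + 0.20*55.845 + 1*28.085 + 4*15.999 = 146.999 g/mol, of which 43.749 g is Mg.
So Mg makes up 43.749/146.999 = 0.2976 of the mass, i.e. 29.76%.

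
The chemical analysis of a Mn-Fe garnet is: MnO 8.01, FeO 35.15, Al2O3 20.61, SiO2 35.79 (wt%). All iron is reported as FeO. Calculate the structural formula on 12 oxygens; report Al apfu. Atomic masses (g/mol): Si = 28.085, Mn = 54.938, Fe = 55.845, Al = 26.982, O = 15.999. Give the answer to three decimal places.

2.021 Al apfu

MnO: 8.01/70.937 = 0.11292 mol → 0.11292 mol Mn, 0.11292 mol O.
FeO: 35.15/71.844 = 0.48925 mol → 0.48925 mol Fe, 0.48925 mol O.
Al2O3: 20.61/101.961 = 0.20214 mol → 0.40428 mol Al, 0.60642 mol O.
SiO2: 35.79/60.083 = 0.59568 mol → 0.59568 mol Si, 1.19136 mol O.
Total oxygen = 2.39995 mol. Normalization factor = 12/2.39995 = 5.00010.
Al per 12 O = 0.40428 × 5.00010 = 2.021.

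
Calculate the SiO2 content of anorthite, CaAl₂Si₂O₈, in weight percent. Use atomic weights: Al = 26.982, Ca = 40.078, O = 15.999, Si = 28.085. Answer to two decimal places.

43.19 wt%

Molar mass of CaAl₂Si₂O₈ = 1*40.078 + 2*26.982 + 2*28.085 + 8*15.999 = 278.204 g/mol.
Each formula unit contains 2 Si, equivalent to 2/1 = 2.0000 mol SiO2.
M(SiO2) = 1×28.085 + 2×15.999 = 60.083 g/mol.
Mass of SiO2 per formula unit = 2.0000 × 60.083 = 120.166 g.
SiO2 wt% = 120.166 / 278.204 × 100 = 43.19%.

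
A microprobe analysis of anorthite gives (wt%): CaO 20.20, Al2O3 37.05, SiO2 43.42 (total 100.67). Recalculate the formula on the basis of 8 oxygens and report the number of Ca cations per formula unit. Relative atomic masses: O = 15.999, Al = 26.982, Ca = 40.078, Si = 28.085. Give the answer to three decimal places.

0.995 Ca apfu

CaO (M=56.077): mol = 0.36022; Ca = 0.36022, O = 0.36022.
Al2O3 (M=101.961): mol = 0.36337; Al = 0.72674, O = 1.09011.
SiO2 (M=60.083): mol = 0.72267; Si = 0.72267, O = 1.44534.
ΣO = 2.89567; factor = 8/ΣO = 2.76275.
Ca apfu = 0.36022 × 2.76275 = 0.995.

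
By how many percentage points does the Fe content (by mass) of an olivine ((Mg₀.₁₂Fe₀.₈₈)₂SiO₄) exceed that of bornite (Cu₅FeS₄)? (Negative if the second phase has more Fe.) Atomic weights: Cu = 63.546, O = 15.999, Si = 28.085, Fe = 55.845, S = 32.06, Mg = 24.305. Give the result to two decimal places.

38.97 percentage points

Fe in (Mg₀.₁₂Fe₀.₈₈)₂SiO₄: molar mass 196.201 g/mol; 1.76×55.845 = 98.287 g → 50.10 wt%.
Fe in Cu₅FeS₄: molar mass 501.815 g/mol; 1×55.845 = 55.845 g → 11.13 wt%.
Difference = 50.10 − 11.13 = 38.97 percentage points.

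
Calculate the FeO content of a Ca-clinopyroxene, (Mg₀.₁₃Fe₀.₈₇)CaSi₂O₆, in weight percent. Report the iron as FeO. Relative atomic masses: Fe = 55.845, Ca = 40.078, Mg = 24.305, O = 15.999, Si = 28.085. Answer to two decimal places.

Formula mass = 243.987 g/mol.
0.87 Fe → 0.8700 mol FeO per formula unit; M(FeO) = 71.844, so FeO mass = 62.504 g.
62.504/243.987 × 100 = 25.62 wt%.

25.62 wt%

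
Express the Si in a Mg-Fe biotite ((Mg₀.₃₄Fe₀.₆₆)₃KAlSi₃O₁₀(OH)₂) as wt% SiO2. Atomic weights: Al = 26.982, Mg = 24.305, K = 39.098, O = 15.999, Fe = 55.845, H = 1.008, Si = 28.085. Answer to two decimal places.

M((Mg₀.₃₄Fe₀.₆₆)₃KAlSi₃O₁₀(OH)₂) = 479.703 g/mol; M(SiO2) = 60.083 g/mol.
Moles SiO2 per formula unit = 3 Si ÷ 1 = 3.0000.
SiO2 fraction = (3.0000 × 60.083) / 479.703 = 180.249/479.703 = 0.3758.

37.58 wt%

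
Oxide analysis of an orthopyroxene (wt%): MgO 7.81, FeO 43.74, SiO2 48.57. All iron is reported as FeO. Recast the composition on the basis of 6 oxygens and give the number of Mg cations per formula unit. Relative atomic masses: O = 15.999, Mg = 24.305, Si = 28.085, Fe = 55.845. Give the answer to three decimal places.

0.481 Mg apfu

MgO: 7.81/40.304 = 0.19378 mol → 0.19378 mol Mg, 0.19378 mol O.
FeO: 43.74/71.844 = 0.60882 mol → 0.60882 mol Fe, 0.60882 mol O.
SiO2: 48.57/60.083 = 0.80838 mol → 0.80838 mol Si, 1.61676 mol O.
Total oxygen = 2.41936 mol. Normalization factor = 6/2.41936 = 2.47999.
Mg per 6 O = 0.19378 × 2.47999 = 0.481.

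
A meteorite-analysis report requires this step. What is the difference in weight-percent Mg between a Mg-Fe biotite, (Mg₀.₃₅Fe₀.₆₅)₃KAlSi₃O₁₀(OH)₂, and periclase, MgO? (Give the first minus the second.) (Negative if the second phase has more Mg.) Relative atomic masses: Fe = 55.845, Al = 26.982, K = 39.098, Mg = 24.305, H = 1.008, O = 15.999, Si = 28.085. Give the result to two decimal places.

M((Mg₀.₃₅Fe₀.₆₅)₃KAlSi₃O₁₀(OH)₂) = 478.757 g/mol, so wt% Mg = 25.520/478.757 × 100 = 5.33%.
M(MgO) = 40.304 g/mol, so wt% Mg = 24.305/40.304 × 100 = 60.30%.
5.33 − 60.30 = -54.97 pp.

-54.97 percentage points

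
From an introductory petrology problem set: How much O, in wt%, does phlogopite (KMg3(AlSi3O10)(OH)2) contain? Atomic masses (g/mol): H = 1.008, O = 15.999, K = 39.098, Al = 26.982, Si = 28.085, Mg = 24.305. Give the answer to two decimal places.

46.01 wt%

Formula mass = 1·39.098 + 3·24.305 + 1·26.982 + 3·28.085 + 12·15.999 + 2·1.008 = 417.254 g/mol, of which 191.988 g is O.
So O makes up 191.988/417.254 = 0.4601 of the mass, i.e. 46.01%.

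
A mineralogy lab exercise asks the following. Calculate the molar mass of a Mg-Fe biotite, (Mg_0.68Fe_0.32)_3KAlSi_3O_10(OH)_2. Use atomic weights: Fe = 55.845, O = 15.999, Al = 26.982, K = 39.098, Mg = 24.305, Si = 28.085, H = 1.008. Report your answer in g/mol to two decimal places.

447.53 g/mol

Mg: 2.04 × 24.305 = 49.5822
Fe: 0.96 × 55.845 = 53.6112
K: 1 × 39.098 = 39.0980
Al: 1 × 26.982 = 26.9820
Si: 3 × 28.085 = 84.2550
O: 12 × 15.999 = 191.9880
H: 2 × 1.008 = 2.0160
Summing the contributions gives the formula mass.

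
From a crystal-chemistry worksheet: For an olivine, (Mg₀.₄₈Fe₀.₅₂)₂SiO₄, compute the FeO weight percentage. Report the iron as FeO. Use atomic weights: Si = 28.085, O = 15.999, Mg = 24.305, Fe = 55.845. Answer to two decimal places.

43.07 wt%

Molar mass of (Mg₀.₄₈Fe₀.₅₂)₂SiO₄ = 0.96*24.305 + 1.04*55.845 + 1*28.085 + 4*15.999 = 173.493 g/mol.
Each formula unit contains 1.04 Fe, equivalent to 1.04/1 = 1.0400 mol FeO.
M(FeO) = 1×55.845 + 1×15.999 = 71.844 g/mol.
Mass of FeO per formula unit = 1.0400 × 71.844 = 74.718 g.
FeO wt% = 74.718 / 173.493 × 100 = 43.07%.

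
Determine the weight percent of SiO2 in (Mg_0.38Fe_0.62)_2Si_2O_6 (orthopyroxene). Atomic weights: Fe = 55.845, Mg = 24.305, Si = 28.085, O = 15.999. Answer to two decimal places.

50.09 wt%

Molar mass of (Mg_0.38Fe_0.62)_2Si_2O_6 = 0.76*24.305 + 1.24*55.845 + 2*28.085 + 6*15.999 = 239.884 g/mol.
Each formula unit contains 2 Si, equivalent to 2/1 = 2.0000 mol SiO2.
M(SiO2) = 1×28.085 + 2×15.999 = 60.083 g/mol.
Mass of SiO2 per formula unit = 2.0000 × 60.083 = 120.166 g.
SiO2 wt% = 120.166 / 239.884 × 100 = 50.09%.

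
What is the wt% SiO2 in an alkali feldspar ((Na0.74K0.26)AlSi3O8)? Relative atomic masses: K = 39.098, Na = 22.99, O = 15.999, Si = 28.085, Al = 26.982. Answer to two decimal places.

M((Na0.74K0.26)AlSi3O8) = 266.407 g/mol; M(SiO2) = 60.083 g/mol.
Moles SiO2 per formula unit = 3 Si ÷ 1 = 3.0000.
SiO2 fraction = (3.0000 × 60.083) / 266.407 = 180.249/266.407 = 0.6766.

67.66 wt%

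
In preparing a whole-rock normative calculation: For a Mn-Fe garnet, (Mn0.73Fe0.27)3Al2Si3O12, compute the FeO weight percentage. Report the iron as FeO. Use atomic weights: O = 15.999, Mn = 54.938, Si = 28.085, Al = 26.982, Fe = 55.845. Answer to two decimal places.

11.74 wt%

M((Mn0.73Fe0.27)3Al2Si3O12) = 495.756 g/mol; M(FeO) = 71.844 g/mol.
Moles FeO per formula unit = 0.81 Fe ÷ 1 = 0.8100.
FeO fraction = (0.8100 × 71.844) / 495.756 = 58.194/495.756 = 0.1174.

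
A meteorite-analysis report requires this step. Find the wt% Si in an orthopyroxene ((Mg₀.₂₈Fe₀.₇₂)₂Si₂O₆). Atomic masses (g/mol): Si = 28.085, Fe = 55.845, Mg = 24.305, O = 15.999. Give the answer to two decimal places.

22.82 mass %

M((Mg₀.₂₈Fe₀.₇₂)₂Si₂O₆) = 246.192 g/mol.
Si contributes 2 × 28.085 = 56.170 g per mole.
56.170/246.192 = 0.2282 → 22.82%.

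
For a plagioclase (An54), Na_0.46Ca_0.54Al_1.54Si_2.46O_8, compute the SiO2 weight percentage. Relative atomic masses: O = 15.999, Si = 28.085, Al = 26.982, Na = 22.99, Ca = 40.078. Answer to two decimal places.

Formula mass = 270.851 g/mol.
2.46 Si → 2.4600 mol SiO2 per formula unit; M(SiO2) = 60.083, so SiO2 mass = 147.804 g.
147.804/270.851 × 100 = 54.57 wt%.

54.57 wt%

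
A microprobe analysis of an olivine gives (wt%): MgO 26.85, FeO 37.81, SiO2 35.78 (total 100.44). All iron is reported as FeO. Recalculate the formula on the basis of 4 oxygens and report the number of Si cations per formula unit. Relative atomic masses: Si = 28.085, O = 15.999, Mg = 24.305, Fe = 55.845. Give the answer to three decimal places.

0.999 Si apfu

MgO (M=40.304): mol = 0.66619; Mg = 0.66619, O = 0.66619.
FeO (M=71.844): mol = 0.52628; Fe = 0.52628, O = 0.52628.
SiO2 (M=60.083): mol = 0.59551; Si = 0.59551, O = 1.19102.
ΣO = 2.38349; factor = 4/ΣO = 1.67821.
Si apfu = 0.59551 × 1.67821 = 0.999.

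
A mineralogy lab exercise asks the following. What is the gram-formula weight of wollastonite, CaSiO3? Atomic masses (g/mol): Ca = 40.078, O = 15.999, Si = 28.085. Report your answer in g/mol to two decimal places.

M = 1*40.078 + 1*28.085 + 3*15.999

116.16 g/mol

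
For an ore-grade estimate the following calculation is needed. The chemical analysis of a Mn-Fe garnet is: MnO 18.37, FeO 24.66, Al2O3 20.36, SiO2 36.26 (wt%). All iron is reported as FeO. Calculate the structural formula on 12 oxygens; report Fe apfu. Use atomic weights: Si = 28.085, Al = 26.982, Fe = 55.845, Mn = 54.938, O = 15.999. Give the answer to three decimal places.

18.37 wt% MnO ÷ 70.937 g/mol = 0.25896 mol, giving 0.25896 Mn and 0.25896 O.
24.66 wt% FeO ÷ 71.844 g/mol = 0.34324 mol, giving 0.34324 Fe and 0.34324 O.
20.36 wt% Al2O3 ÷ 101.961 g/mol = 0.19968 mol, giving 0.39936 Al and 0.59904 O.
36.26 wt% SiO2 ÷ 60.083 g/mol = 0.60350 mol, giving 0.60350 Si and 1.20700 O.
Oxygen sums to 2.40824; scaling by 12/2.40824 = 4.98289 puts the formula on 12 O.
Fe: 0.34324 × 4.98289 = 1.710 atoms per formula unit.

1.710 Fe apfu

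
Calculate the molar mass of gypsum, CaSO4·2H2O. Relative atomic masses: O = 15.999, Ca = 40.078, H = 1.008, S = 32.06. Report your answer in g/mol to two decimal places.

Ca: 1 × 40.078 = 40.0780
S: 1 × 32.06 = 32.0600
O: 6 × 15.999 = 95.9940
H: 4 × 1.008 = 4.0320
Summing the contributions gives the formula mass.

172.16 g/mol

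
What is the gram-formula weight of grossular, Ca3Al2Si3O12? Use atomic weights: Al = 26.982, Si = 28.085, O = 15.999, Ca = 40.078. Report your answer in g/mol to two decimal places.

M = 3(40.078) + 2(26.982) + 3(28.085) + 12(15.999)

450.44 g/mol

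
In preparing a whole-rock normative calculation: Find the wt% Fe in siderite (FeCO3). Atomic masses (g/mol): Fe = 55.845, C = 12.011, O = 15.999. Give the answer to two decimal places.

Molar mass of FeCO3: 1×55.845 + 1×12.011 + 3×15.999 = 115.853 g/mol.
Mass of Fe per formula unit: 1 × 55.845 = 55.845 g.
Weight fraction Fe = 55.845 / 115.853 = 0.4820.

48.20 wt%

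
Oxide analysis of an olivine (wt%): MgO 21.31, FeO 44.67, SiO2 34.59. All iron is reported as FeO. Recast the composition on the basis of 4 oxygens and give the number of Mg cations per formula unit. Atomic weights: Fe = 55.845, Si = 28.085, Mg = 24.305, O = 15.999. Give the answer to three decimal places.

MgO (M=40.304): mol = 0.52873; Mg = 0.52873, O = 0.52873.
FeO (M=71.844): mol = 0.62176; Fe = 0.62176, O = 0.62176.
SiO2 (M=60.083): mol = 0.57570; Si = 0.57570, O = 1.15140.
ΣO = 2.30189; factor = 4/ΣO = 1.73770.
Mg apfu = 0.52873 × 1.73770 = 0.919.

0.919 Mg apfu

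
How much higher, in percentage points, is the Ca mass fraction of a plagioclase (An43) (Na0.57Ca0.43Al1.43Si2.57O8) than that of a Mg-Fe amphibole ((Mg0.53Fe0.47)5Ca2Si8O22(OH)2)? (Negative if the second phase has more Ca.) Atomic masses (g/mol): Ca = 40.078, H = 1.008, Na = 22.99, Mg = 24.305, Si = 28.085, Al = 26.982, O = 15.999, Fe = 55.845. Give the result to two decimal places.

M(Na0.57Ca0.43Al1.43Si2.57O8) = 269.093 g/mol, so wt% Ca = 17.234/269.093 × 100 = 6.40%.
M((Mg0.53Fe0.47)5Ca2Si8O22(OH)2) = 886.472 g/mol, so wt% Ca = 80.156/886.472 × 100 = 9.04%.
6.40 − 9.04 = -2.64 pp.

-2.64 percentage points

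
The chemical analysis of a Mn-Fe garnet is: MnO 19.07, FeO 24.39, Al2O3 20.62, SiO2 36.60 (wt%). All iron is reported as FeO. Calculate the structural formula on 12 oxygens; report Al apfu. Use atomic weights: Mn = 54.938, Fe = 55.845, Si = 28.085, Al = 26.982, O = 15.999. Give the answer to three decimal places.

MnO (M=70.937): mol = 0.26883; Mn = 0.26883, O = 0.26883.
FeO (M=71.844): mol = 0.33949; Fe = 0.33949, O = 0.33949.
Al2O3 (M=101.961): mol = 0.20223; Al = 0.40446, O = 0.60669.
SiO2 (M=60.083): mol = 0.60916; Si = 0.60916, O = 1.21832.
ΣO = 2.43333; factor = 12/ΣO = 4.93151.
Al apfu = 0.40446 × 4.93151 = 1.995.

1.995 Al apfu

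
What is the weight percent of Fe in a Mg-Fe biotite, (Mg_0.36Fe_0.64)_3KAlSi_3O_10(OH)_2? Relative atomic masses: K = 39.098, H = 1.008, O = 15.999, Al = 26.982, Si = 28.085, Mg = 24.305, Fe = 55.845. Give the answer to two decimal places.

Formula mass = 1.08·24.305 + 1.92·55.845 + 1·39.098 + 1·26.982 + 3·28.085 + 12·15.999 + 2·1.008 = 477.811 g/mol, of which 107.222 g is Fe.
So Fe makes up 107.222/477.811 = 0.2244 of the mass, i.e. 22.44%.

22.44 mass %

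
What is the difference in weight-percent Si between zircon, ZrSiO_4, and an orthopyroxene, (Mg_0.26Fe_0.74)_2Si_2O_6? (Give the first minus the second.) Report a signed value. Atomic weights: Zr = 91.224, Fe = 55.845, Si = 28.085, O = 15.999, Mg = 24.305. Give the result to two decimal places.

-7.38 percentage points

M(ZrSiO_4) = 183.305 g/mol, so wt% Si = 28.085/183.305 × 100 = 15.32%.
M((Mg_0.26Fe_0.74)_2Si_2O_6) = 247.453 g/mol, so wt% Si = 56.170/247.453 × 100 = 22.70%.
15.32 − 22.70 = -7.38 pp.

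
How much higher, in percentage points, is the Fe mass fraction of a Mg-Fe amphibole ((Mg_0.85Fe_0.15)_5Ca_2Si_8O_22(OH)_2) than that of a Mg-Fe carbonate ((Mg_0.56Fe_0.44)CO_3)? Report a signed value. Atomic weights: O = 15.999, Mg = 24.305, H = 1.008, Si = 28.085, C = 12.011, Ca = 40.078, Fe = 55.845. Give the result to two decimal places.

-20.01 percentage points

M((Mg_0.85Fe_0.15)_5Ca_2Si_8O_22(OH)_2) = 836.008 g/mol, so wt% Fe = 41.884/836.008 × 100 = 5.01%.
M((Mg_0.56Fe_0.44)CO_3) = 98.191 g/mol, so wt% Fe = 24.572/98.191 × 100 = 25.02%.
5.01 − 25.02 = -20.01 pp.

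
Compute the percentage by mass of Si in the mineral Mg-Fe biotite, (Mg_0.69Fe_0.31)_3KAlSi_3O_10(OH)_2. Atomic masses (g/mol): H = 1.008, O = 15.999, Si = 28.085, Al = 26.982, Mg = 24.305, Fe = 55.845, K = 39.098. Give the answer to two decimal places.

18.87 wt%

Molar mass of (Mg_0.69Fe_0.31)_3KAlSi_3O_10(OH)_2: 2.07·24.305 + 0.93·55.845 + 1·39.098 + 1·26.982 + 3·28.085 + 12·15.999 + 2·1.008 = 446.586 g/mol.
Mass of Si per formula unit: 3 × 28.085 = 84.255 g.
Weight fraction Si = 84.255 / 446.586 = 0.1887.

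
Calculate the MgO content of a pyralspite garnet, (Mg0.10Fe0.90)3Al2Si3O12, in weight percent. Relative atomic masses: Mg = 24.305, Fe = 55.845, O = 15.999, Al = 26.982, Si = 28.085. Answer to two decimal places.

2.48 wt%

Molar mass of (Mg0.10Fe0.90)3Al2Si3O12 = 0.30*24.305 + 2.70*55.845 + 2*26.982 + 3*28.085 + 12*15.999 = 488.280 g/mol.
Each formula unit contains 0.30 Mg, equivalent to 0.30/1 = 0.3000 mol MgO.
M(MgO) = 1×24.305 + 1×15.999 = 40.304 g/mol.
Mass of MgO per formula unit = 0.3000 × 40.304 = 12.091 g.
MgO wt% = 12.091 / 488.280 × 100 = 2.48%.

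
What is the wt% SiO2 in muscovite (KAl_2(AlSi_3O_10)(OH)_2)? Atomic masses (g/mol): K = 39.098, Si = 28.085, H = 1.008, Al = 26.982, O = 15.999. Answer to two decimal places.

Formula mass = 398.303 g/mol.
3 Si → 3.0000 mol SiO2 per formula unit; M(SiO2) = 60.083, so SiO2 mass = 180.249 g.
180.249/398.303 × 100 = 45.25 wt%.

45.25 wt%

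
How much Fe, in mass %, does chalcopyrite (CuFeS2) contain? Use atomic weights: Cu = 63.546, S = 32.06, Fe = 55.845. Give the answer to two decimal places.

30.43 mass %

Molar mass of CuFeS2: 1*63.546 + 1*55.845 + 2*32.06 = 183.511 g/mol.
Mass of Fe per formula unit: 1 × 55.845 = 55.845 g.
Weight fraction Fe = 55.845 / 183.511 = 0.3043.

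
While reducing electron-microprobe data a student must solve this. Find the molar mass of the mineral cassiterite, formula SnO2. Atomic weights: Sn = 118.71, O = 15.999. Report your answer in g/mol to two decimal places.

150.71 g/mol

The formula mass is the sum 1*118.71 + 2*15.999.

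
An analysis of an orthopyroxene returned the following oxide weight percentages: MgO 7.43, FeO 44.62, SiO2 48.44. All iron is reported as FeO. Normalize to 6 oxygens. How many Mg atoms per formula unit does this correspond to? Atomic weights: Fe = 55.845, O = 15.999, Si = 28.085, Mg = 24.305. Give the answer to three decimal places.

MgO (M=40.304): mol = 0.18435; Mg = 0.18435, O = 0.18435.
FeO (M=71.844): mol = 0.62107; Fe = 0.62107, O = 0.62107.
SiO2 (M=60.083): mol = 0.80622; Si = 0.80622, O = 1.61244.
ΣO = 2.41786; factor = 6/ΣO = 2.48153.
Mg apfu = 0.18435 × 2.48153 = 0.457.

0.457 Mg apfu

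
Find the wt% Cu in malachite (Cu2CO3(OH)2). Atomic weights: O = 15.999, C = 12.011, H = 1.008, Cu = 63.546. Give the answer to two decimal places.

57.48 wt%

M(Cu2CO3(OH)2) = 221.114 g/mol.
Cu contributes 2 × 63.546 = 127.092 g per mole.
127.092/221.114 = 0.5748 → 57.48%.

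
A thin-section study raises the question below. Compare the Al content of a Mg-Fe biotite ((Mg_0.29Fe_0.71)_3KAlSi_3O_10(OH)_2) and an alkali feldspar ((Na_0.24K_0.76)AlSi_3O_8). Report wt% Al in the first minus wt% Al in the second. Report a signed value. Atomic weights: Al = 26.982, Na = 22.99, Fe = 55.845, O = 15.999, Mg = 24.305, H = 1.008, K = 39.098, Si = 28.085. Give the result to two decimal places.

-4.26 percentage points

First mineral: 26.982 g Al in 484.434 g formula = 5.57 wt% Al.
Second mineral: 26.982 g Al in 274.461 g formula = 9.83 wt% Al.
5.57% − 9.83% gives a difference of -4.26 percentage points.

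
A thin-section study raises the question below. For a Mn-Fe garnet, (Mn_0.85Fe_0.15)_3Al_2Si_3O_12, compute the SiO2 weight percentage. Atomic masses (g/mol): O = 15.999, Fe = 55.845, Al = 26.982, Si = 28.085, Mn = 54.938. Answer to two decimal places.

36.38 wt%

M((Mn_0.85Fe_0.15)_3Al_2Si_3O_12) = 495.429 g/mol; M(SiO2) = 60.083 g/mol.
Moles SiO2 per formula unit = 3 Si ÷ 1 = 3.0000.
SiO2 fraction = (3.0000 × 60.083) / 495.429 = 180.249/495.429 = 0.3638.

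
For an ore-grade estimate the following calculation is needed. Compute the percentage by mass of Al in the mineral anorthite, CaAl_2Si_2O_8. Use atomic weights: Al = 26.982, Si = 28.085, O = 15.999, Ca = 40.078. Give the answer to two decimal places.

M(CaAl_2Si_2O_8) = 278.204 g/mol.
Al contributes 2 × 26.982 = 53.964 g per mole.
53.964/278.204 = 0.1940 → 19.40%.

19.40 wt%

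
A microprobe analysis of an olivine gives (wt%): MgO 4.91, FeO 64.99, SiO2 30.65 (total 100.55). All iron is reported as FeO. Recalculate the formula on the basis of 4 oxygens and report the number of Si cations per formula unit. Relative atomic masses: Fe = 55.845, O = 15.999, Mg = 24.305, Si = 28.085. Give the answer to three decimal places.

4.91 wt% MgO ÷ 40.304 g/mol = 0.12182 mol, giving 0.12182 Mg and 0.12182 O.
64.99 wt% FeO ÷ 71.844 g/mol = 0.90460 mol, giving 0.90460 Fe and 0.90460 O.
30.65 wt% SiO2 ÷ 60.083 g/mol = 0.51013 mol, giving 0.51013 Si and 1.02026 O.
Oxygen sums to 2.04668; scaling by 4/2.04668 = 1.95438 puts the formula on 4 O.
Si: 0.51013 × 1.95438 = 0.997 atoms per formula unit.

0.997 Si apfu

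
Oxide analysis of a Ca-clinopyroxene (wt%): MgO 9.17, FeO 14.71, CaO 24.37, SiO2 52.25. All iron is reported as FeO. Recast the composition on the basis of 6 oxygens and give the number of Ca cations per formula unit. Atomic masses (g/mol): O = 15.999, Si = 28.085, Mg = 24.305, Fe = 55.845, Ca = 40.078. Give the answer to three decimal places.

1.001 Ca apfu

MgO (M=40.304): mol = 0.22752; Mg = 0.22752, O = 0.22752.
FeO (M=71.844): mol = 0.20475; Fe = 0.20475, O = 0.20475.
CaO (M=56.077): mol = 0.43458; Ca = 0.43458, O = 0.43458.
SiO2 (M=60.083): mol = 0.86963; Si = 0.86963, O = 1.73926.
ΣO = 2.60611; factor = 6/ΣO = 2.30228.
Ca apfu = 0.43458 × 2.30228 = 1.001.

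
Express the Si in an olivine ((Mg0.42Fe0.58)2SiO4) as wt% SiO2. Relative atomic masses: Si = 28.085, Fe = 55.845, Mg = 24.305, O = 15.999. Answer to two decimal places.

33.89 wt%

M((Mg0.42Fe0.58)2SiO4) = 177.277 g/mol; M(SiO2) = 60.083 g/mol.
Moles SiO2 per formula unit = 1 Si ÷ 1 = 1.0000.
SiO2 fraction = (1.0000 × 60.083) / 177.277 = 60.083/177.277 = 0.3389.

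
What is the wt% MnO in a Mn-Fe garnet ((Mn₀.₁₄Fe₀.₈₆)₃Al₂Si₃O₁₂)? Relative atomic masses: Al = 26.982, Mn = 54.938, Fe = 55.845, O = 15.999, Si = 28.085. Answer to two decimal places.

Molar mass of (Mn₀.₁₄Fe₀.₈₆)₃Al₂Si₃O₁₂ = 0.42·54.938 + 2.58·55.845 + 2·26.982 + 3·28.085 + 12·15.999 = 497.361 g/mol.
Each formula unit contains 0.42 Mn, equivalent to 0.42/1 = 0.4200 mol MnO.
M(MnO) = 1×54.938 + 1×15.999 = 70.937 g/mol.
Mass of MnO per formula unit = 0.4200 × 70.937 = 29.794 g.
MnO wt% = 29.794 / 497.361 × 100 = 5.99%.

5.99 wt%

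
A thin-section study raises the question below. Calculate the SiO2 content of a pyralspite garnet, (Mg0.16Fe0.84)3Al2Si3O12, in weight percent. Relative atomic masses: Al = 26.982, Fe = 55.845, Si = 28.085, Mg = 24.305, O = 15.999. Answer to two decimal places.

Formula mass = 482.603 g/mol.
3 Si → 3.0000 mol SiO2 per formula unit; M(SiO2) = 60.083, so SiO2 mass = 180.249 g.
180.249/482.603 × 100 = 37.35 wt%.

37.35 wt%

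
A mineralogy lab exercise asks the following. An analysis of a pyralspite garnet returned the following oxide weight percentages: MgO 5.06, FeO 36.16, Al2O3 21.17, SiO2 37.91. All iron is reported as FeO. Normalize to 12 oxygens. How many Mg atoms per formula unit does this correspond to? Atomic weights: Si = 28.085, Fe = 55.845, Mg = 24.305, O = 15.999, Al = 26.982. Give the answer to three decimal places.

0.599 Mg apfu

MgO (M=40.304): mol = 0.12555; Mg = 0.12555, O = 0.12555.
FeO (M=71.844): mol = 0.50331; Fe = 0.50331, O = 0.50331.
Al2O3 (M=101.961): mol = 0.20763; Al = 0.41526, O = 0.62289.
SiO2 (M=60.083): mol = 0.63096; Si = 0.63096, O = 1.26192.
ΣO = 2.51367; factor = 12/ΣO = 4.77390.
Mg apfu = 0.12555 × 4.77390 = 0.599.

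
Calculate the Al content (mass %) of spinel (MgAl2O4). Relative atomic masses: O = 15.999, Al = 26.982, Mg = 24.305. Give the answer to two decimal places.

37.93 mass %

M(MgAl2O4) = 142.265 g/mol.
Al contributes 2 × 26.982 = 53.964 g per mole.
53.964/142.265 = 0.3793 → 37.93%.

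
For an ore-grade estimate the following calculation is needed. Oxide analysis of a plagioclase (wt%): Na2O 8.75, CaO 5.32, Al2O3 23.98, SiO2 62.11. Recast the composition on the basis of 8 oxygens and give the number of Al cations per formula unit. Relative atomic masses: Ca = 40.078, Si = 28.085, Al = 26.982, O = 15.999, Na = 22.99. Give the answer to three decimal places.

Na2O: 8.75/61.979 = 0.14118 mol → 0.28236 mol Na, 0.14118 mol O.
CaO: 5.32/56.077 = 0.09487 mol → 0.09487 mol Ca, 0.09487 mol O.
Al2O3: 23.98/101.961 = 0.23519 mol → 0.47038 mol Al, 0.70557 mol O.
SiO2: 62.11/60.083 = 1.03374 mol → 1.03374 mol Si, 2.06748 mol O.
Total oxygen = 3.00910 mol. Normalization factor = 8/3.00910 = 2.65860.
Al per 8 O = 0.47038 × 2.65860 = 1.251.

1.251 Al apfu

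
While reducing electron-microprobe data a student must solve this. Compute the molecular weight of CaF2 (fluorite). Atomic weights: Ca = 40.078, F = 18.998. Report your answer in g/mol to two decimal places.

M = 1*40.078 + 2*18.998

78.07 g/mol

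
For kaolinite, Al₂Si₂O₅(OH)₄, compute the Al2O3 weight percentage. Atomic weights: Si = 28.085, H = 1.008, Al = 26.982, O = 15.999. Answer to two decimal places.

39.50 wt%

Formula mass = 258.157 g/mol.
2 Al → 1.0000 mol Al2O3 per formula unit; M(Al2O3) = 101.961, so Al2O3 mass = 101.961 g.
101.961/258.157 × 100 = 39.50 wt%.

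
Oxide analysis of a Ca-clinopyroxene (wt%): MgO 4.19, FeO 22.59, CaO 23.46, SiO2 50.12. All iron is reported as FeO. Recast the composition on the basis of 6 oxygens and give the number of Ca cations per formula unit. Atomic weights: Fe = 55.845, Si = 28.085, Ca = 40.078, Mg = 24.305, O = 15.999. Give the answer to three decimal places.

4.19 wt% MgO ÷ 40.304 g/mol = 0.10396 mol, giving 0.10396 Mg and 0.10396 O.
22.59 wt% FeO ÷ 71.844 g/mol = 0.31443 mol, giving 0.31443 Fe and 0.31443 O.
23.46 wt% CaO ÷ 56.077 g/mol = 0.41835 mol, giving 0.41835 Ca and 0.41835 O.
50.12 wt% SiO2 ÷ 60.083 g/mol = 0.83418 mol, giving 0.83418 Si and 1.66836 O.
Oxygen sums to 2.50510; scaling by 6/2.50510 = 2.39511 puts the formula on 6 O.
Ca: 0.41835 × 2.39511 = 1.002 atoms per formula unit.

1.002 Ca apfu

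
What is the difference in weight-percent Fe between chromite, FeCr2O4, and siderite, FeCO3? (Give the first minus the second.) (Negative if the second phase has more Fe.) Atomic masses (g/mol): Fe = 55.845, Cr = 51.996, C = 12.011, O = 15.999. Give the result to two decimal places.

-23.25 percentage points

Fe in FeCr2O4: molar mass 223.833 g/mol; 1×55.845 = 55.845 g → 24.95 wt%.
Fe in FeCO3: molar mass 115.853 g/mol; 1×55.845 = 55.845 g → 48.20 wt%.
Difference = 24.95 − 48.20 = -23.25 percentage points.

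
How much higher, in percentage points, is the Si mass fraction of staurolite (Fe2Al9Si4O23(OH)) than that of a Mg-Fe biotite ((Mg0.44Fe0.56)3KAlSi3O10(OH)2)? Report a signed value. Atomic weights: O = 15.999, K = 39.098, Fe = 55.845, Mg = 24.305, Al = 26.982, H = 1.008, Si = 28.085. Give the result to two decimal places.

-4.73 percentage points

M(Fe2Al9Si4O23(OH)) = 851.852 g/mol, so wt% Si = 112.340/851.852 × 100 = 13.19%.
M((Mg0.44Fe0.56)3KAlSi3O10(OH)2) = 470.241 g/mol, so wt% Si = 84.255/470.241 × 100 = 17.92%.
13.19 − 17.92 = -4.73 pp.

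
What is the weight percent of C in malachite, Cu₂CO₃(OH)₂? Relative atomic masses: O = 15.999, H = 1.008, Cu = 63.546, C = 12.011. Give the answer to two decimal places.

5.43 weight percent

Molar mass of Cu₂CO₃(OH)₂: 2·63.546 + 1·12.011 + 5·15.999 + 2·1.008 = 221.114 g/mol.
Mass of C per formula unit: 1 × 12.011 = 12.011 g.
Weight fraction C = 12.011 / 221.114 = 0.0543.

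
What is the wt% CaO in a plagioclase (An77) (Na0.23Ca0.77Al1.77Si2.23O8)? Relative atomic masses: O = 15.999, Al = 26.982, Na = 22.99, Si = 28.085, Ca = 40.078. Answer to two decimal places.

Molar mass of Na0.23Ca0.77Al1.77Si2.23O8 = 0.23×22.99 + 0.77×40.078 + 1.77×26.982 + 2.23×28.085 + 8×15.999 = 274.527 g/mol.
Each formula unit contains 0.77 Ca, equivalent to 0.77/1 = 0.7700 mol CaO.
M(CaO) = 1×40.078 + 1×15.999 = 56.077 g/mol.
Mass of CaO per formula unit = 0.7700 × 56.077 = 43.179 g.
CaO wt% = 43.179 / 274.527 × 100 = 15.73%.

15.73 wt%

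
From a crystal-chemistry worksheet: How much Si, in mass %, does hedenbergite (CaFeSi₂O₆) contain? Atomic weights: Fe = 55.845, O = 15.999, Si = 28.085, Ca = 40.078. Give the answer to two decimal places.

22.64 mass %

Molar mass of CaFeSi₂O₆: 1·40.078 + 1·55.845 + 2·28.085 + 6·15.999 = 248.087 g/mol.
Mass of Si per formula unit: 2 × 28.085 = 56.170 g.
Weight fraction Si = 56.170 / 248.087 = 0.2264.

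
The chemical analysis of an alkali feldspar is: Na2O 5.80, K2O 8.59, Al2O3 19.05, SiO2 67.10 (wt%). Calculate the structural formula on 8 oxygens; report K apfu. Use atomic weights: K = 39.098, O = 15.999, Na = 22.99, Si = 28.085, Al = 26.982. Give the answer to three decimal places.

Na2O (M=61.979): mol = 0.09358; Na = 0.18716, O = 0.09358.
K2O (M=94.195): mol = 0.09119; K = 0.18238, O = 0.09119.
Al2O3 (M=101.961): mol = 0.18684; Al = 0.37368, O = 0.56052.
SiO2 (M=60.083): mol = 1.11679; Si = 1.11679, O = 2.23358.
ΣO = 2.97887; factor = 8/ΣO = 2.68558.
K apfu = 0.18238 × 2.68558 = 0.490.

0.490 K apfu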